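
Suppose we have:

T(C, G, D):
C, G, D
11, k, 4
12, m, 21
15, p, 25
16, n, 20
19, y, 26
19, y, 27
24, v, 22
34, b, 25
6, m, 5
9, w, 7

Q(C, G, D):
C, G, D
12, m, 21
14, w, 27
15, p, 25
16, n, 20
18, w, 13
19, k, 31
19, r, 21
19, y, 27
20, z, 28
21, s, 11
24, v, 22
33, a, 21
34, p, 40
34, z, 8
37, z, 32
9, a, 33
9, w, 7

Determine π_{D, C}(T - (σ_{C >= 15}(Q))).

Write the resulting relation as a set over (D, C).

{(21, 12), (25, 34), (26, 19), (4, 11), (5, 6), (7, 9)}

Filtering on C >= 15 leaves {(15, p, 25), (16, n, 20), (18, w, 13), (19, k, 31), (19, r, 21), (19, y, 27), (20, z, 28), (21, s, 11), (24, v, 22), (33, a, 21), (34, p, 40), (34, z, 8), (37, z, 32)}.
Difference: {(11, k, 4), (12, m, 21), (15, p, 25), (16, n, 20), (19, y, 26), (19, y, 27), (24, v, 22), (34, b, 25), (6, m, 5), (9, w, 7)} with {(15, p, 25), (16, n, 20), (18, w, 13), (19, k, 31), (19, r, 21), (19, y, 27), (20, z, 28), (21, s, 11), (24, v, 22), (33, a, 21), (34, p, 40), (34, z, 8), (37, z, 32)} → {(11, k, 4), (12, m, 21), (19, y, 26), (34, b, 25), (6, m, 5), (9, w, 7)}
π_{D, C} gives {(21, 12), (25, 34), (26, 19), (4, 11), (5, 6), (7, 9)}.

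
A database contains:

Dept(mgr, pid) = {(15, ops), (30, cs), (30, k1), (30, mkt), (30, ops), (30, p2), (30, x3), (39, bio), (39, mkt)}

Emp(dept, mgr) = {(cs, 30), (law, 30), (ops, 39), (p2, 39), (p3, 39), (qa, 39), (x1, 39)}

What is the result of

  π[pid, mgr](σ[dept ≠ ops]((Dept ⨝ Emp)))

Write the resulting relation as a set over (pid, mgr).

{(bio, 39), (cs, 30), (k1, 30), (mkt, 30), (mkt, 39), (ops, 30), (p2, 30), (x3, 30)}

Joining Dept and Emp on mgr yields {(30, cs, cs), (30, cs, law), (30, k1, cs), (30, k1, law), (30, mkt, cs), (30, mkt, law), (30, ops, cs), (30, ops, law), (30, p2, cs), (30, p2, law), (30, x3, cs), (30, x3, law), (39, bio, ops), (39, bio, p2), (39, bio, p3), (39, bio, qa), (39, bio, x1), (39, mkt, ops), (39, mkt, p2), (39, mkt, p3), (39, mkt, qa), (39, mkt, x1)}.
Filtering on dept ≠ ops leaves {(30, cs, cs), (30, cs, law), (30, k1, cs), (30, k1, law), (30, mkt, cs), (30, mkt, law), (30, ops, cs), (30, ops, law), (30, p2, cs), (30, p2, law), (30, x3, cs), (30, x3, law), (39, bio, p2), (39, bio, p3), (39, bio, qa), (39, bio, x1), (39, mkt, p2), (39, mkt, p3), (39, mkt, qa), (39, mkt, x1)}.
π_{pid, mgr} gives {(bio, 39), (cs, 30), (k1, 30), (mkt, 30), (mkt, 39), (ops, 30), (p2, 30), (x3, 30)} (12 duplicate(s) eliminated).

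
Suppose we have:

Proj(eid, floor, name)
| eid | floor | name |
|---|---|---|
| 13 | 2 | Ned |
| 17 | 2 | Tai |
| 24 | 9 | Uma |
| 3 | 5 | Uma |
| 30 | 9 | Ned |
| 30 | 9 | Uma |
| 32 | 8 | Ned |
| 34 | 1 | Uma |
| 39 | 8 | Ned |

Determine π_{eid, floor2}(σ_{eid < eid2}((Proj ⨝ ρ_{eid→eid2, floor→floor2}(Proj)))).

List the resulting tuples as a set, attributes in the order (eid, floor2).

{(13, 8), (13, 9), (24, 1), (24, 9), (3, 1), (3, 9), (30, 1), (30, 8), (32, 8)}

ρ[eid→eid2, floor→floor2]: schema becomes (eid2, floor2, name); tuples unchanged.
Natural join on name: {(13, 2, Ned, 13, 2), (13, 2, Ned, 30, 9), (13, 2, Ned, 32, 8), (13, 2, Ned, 39, 8), (17, 2, Tai, 17, 2), (24, 9, Uma, 24, 9), (24, 9, Uma, 3, 5), (24, 9, Uma, 30, 9), (24, 9, Uma, 34, 1), (3, 5, Uma, 24, 9), (3, 5, Uma, 3, 5), (3, 5, Uma, 30, 9), (3, 5, Uma, 34, 1), (30, 9, Ned, 13, 2), (30, 9, Ned, 30, 9), (30, 9, Ned, 32, 8), (30, 9, Ned, 39, 8), (30, 9, Uma, 24, 9), (30, 9, Uma, 3, 5), (30, 9, Uma, 30, 9), (30, 9, Uma, 34, 1), (32, 8, Ned, 13, 2), (32, 8, Ned, 30, 9), (32, 8, Ned, 32, 8), (32, 8, Ned, 39, 8), (34, 1, Uma, 24, 9), (34, 1, Uma, 3, 5), (34, 1, Uma, 30, 9), (34, 1, Uma, 34, 1), (39, 8, Ned, 13, 2), (39, 8, Ned, 30, 9), (39, 8, Ned, 32, 8), (39, 8, Ned, 39, 8)}
Filtering on eid < eid2 leaves {(13, 2, Ned, 30, 9), (13, 2, Ned, 32, 8), (13, 2, Ned, 39, 8), (24, 9, Uma, 30, 9), (24, 9, Uma, 34, 1), (3, 5, Uma, 24, 9), (3, 5, Uma, 30, 9), (3, 5, Uma, 34, 1), (30, 9, Ned, 32, 8), (30, 9, Ned, 39, 8), (30, 9, Uma, 34, 1), (32, 8, Ned, 39, 8)}.
Projecting to eid, floor2 (3 duplicate(s) eliminated): {(13, 8), (13, 9), (24, 1), (24, 9), (3, 1), (3, 9), (30, 1), (30, 8), (32, 8)}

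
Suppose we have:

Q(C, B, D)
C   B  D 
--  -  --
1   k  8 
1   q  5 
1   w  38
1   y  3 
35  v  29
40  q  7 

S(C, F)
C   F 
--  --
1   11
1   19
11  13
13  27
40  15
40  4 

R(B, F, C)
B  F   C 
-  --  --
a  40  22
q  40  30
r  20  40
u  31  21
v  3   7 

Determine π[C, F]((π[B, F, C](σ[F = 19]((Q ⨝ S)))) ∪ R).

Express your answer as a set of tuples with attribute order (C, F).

{(1, 19), (21, 31), (22, 40), (30, 40), (40, 20), (7, 3)}

Q ⋈ S (natural join on C): {(1, k, 8, 11), (1, k, 8, 19), (1, q, 5, 11), (1, q, 5, 19), (1, w, 38, 11), (1, w, 38, 19), (1, y, 3, 11), (1, y, 3, 19), (40, q, 7, 15), (40, q, 7, 4)}
Selection F = 19: {(1, k, 8, 19), (1, q, 5, 19), (1, w, 38, 19), (1, y, 3, 19)}
π_{B, F, C} gives {(k, 19, 1), (q, 19, 1), (w, 19, 1), (y, 19, 1)}.
Taking the union: {(a, 40, 22), (k, 19, 1), (q, 19, 1), (q, 40, 30), (r, 20, 40), (u, 31, 21), (v, 3, 7), (w, 19, 1), (y, 19, 1)}
π_{C, F} gives {(1, 19), (21, 31), (22, 40), (30, 40), (40, 20), (7, 3)} (3 duplicate(s) eliminated).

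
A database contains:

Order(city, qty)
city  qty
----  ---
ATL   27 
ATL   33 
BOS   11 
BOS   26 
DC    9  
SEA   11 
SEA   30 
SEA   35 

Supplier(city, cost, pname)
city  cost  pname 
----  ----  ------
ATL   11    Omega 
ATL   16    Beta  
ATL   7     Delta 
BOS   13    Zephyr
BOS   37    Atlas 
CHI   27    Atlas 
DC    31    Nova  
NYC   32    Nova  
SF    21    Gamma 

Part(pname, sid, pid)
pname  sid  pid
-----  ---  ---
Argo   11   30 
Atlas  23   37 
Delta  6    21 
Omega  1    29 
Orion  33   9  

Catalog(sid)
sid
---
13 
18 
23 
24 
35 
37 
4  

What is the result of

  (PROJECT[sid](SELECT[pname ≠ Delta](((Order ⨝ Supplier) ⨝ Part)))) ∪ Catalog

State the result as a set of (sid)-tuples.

Order ⋈ Supplier (natural join on city): {(ATL, 27, 11, Omega), (ATL, 27, 16, Beta), (ATL, 27, 7, Delta), (ATL, 33, 11, Omega), (ATL, 33, 16, Beta), (ATL, 33, 7, Delta), (BOS, 11, 13, Zephyr), (BOS, 11, 37, Atlas), (BOS, 26, 13, Zephyr), (BOS, 26, 37, Atlas), (DC, 9, 31, Nova)}
(Order ⨝ Supplier) ⋈ Part (natural join on pname): {(ATL, 27, 11, Omega, 1, 29), (ATL, 27, 7, Delta, 6, 21), (ATL, 33, 11, Omega, 1, 29), (ATL, 33, 7, Delta, 6, 21), (BOS, 11, 37, Atlas, 23, 37), (BOS, 26, 37, Atlas, 23, 37)}
Filtering on pname ≠ Delta leaves {(ATL, 27, 11, Omega, 1, 29), (ATL, 33, 11, Omega, 1, 29), (BOS, 11, 37, Atlas, 23, 37), (BOS, 26, 37, Atlas, 23, 37)}.
π[sid]: project onto (sid) (2 duplicate(s) eliminated) → {1, 23}
Set union of the two operands is {1, 13, 18, 23, 24, 35, 37, 4}.

{1, 13, 18, 23, 24, 35, 37, 4}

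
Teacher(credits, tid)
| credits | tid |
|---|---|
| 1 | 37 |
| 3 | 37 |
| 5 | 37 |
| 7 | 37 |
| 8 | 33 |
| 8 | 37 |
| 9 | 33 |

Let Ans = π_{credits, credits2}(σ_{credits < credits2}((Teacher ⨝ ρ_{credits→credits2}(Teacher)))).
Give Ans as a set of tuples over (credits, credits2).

ρ[credits→credits2]: schema becomes (credits2, tid); tuples unchanged.
Joining Teacher and ρ_{credits→credits2}(Teacher) on tid yields {(1, 37, 1), (1, 37, 3), (1, 37, 5), (1, 37, 7), (1, 37, 8), (3, 37, 1), (3, 37, 3), (3, 37, 5), (3, 37, 7), (3, 37, 8), (5, 37, 1), (5, 37, 3), (5, 37, 5), (5, 37, 7), (5, 37, 8), (7, 37, 1), (7, 37, 3), (7, 37, 5), (7, 37, 7), (7, 37, 8), (8, 33, 8), (8, 33, 9), (8, 37, 1), (8, 37, 3), (8, 37, 5), (8, 37, 7), (8, 37, 8), (9, 33, 8), (9, 33, 9)}.
Filtering on credits < credits2 leaves {(1, 37, 3), (1, 37, 5), (1, 37, 7), (1, 37, 8), (3, 37, 5), (3, 37, 7), (3, 37, 8), (5, 37, 7), (5, 37, 8), (7, 37, 8), (8, 33, 9)}.
Projecting to credits, credits2: {(1, 3), (1, 5), (1, 7), (1, 8), (3, 5), (3, 7), (3, 8), (5, 7), (5, 8), (7, 8), (8, 9)}

{(1, 3), (1, 5), (1, 7), (1, 8), (3, 5), (3, 7), (3, 8), (5, 7), (5, 8), (7, 8), (8, 9)}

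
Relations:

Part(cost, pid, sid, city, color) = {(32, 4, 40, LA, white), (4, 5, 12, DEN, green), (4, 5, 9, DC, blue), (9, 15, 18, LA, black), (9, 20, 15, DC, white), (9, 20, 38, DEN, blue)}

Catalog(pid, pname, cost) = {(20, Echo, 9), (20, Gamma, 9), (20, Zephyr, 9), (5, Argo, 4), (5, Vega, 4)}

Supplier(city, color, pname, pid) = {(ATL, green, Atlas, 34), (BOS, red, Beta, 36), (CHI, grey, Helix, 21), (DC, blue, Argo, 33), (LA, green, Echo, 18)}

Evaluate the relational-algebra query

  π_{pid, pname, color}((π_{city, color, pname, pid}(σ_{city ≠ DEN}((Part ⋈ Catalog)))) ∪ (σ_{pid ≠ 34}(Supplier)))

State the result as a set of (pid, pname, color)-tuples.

Part ⋈ Catalog (natural join on cost, pid): {(4, 5, 12, DEN, green, Argo), (4, 5, 12, DEN, green, Vega), (4, 5, 9, DC, blue, Argo), (4, 5, 9, DC, blue, Vega), (9, 20, 15, DC, white, Echo), (9, 20, 15, DC, white, Gamma), (9, 20, 15, DC, white, Zephyr), (9, 20, 38, DEN, blue, Echo), (9, 20, 38, DEN, blue, Gamma), (9, 20, 38, DEN, blue, Zephyr)}
Selection city ≠ DEN: {(4, 5, 9, DC, blue, Argo), (4, 5, 9, DC, blue, Vega), (9, 20, 15, DC, white, Echo), (9, 20, 15, DC, white, Gamma), (9, 20, 15, DC, white, Zephyr)}
Projecting to city, color, pname, pid: {(DC, blue, Argo, 5), (DC, blue, Vega, 5), (DC, white, Echo, 20), (DC, white, Gamma, 20), (DC, white, Zephyr, 20)}
Selection pid ≠ 34: {(BOS, red, Beta, 36), (CHI, grey, Helix, 21), (DC, blue, Argo, 33), (LA, green, Echo, 18)}
Taking the union: {(BOS, red, Beta, 36), (CHI, grey, Helix, 21), (DC, blue, Argo, 33), (DC, blue, Argo, 5), (DC, blue, Vega, 5), (DC, white, Echo, 20), (DC, white, Gamma, 20), (DC, white, Zephyr, 20), (LA, green, Echo, 18)}
Projecting to pid, pname, color: {(18, Echo, green), (20, Echo, white), (20, Gamma, white), (20, Zephyr, white), (21, Helix, grey), (33, Argo, blue), (36, Beta, red), (5, Argo, blue), (5, Vega, blue)}

{(18, Echo, green), (20, Echo, white), (20, Gamma, white), (20, Zephyr, white), (21, Helix, grey), (33, Argo, blue), (36, Beta, red), (5, Argo, blue), (5, Vega, blue)}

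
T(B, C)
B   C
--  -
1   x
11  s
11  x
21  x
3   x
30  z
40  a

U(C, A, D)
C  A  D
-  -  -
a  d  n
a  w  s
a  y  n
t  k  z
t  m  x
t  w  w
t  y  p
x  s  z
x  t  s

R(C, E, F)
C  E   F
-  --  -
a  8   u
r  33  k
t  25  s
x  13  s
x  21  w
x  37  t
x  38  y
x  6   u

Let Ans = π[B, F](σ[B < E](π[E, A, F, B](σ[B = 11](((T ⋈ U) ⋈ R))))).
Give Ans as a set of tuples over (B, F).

T ⋈ U (natural join on C): {(1, x, s, z), (1, x, t, s), (11, x, s, z), (11, x, t, s), (21, x, s, z), (21, x, t, s), (3, x, s, z), (3, x, t, s), (40, a, d, n), (40, a, w, s), (40, a, y, n)}
(T ⋈ U) ⋈ R (natural join on C): {(1, x, s, z, 13, s), (1, x, s, z, 21, w), (1, x, s, z, 37, t), (1, x, s, z, 38, y), (1, x, s, z, 6, u), (1, x, t, s, 13, s), (1, x, t, s, 21, w), (1, x, t, s, 37, t), (1, x, t, s, 38, y), (1, x, t, s, 6, u), (11, x, s, z, 13, s), (11, x, s, z, 21, w), (11, x, s, z, 37, t), (11, x, s, z, 38, y), (11, x, s, z, 6, u), (11, x, t, s, 13, s), (11, x, t, s, 21, w), (11, x, t, s, 37, t), (11, x, t, s, 38, y), (11, x, t, s, 6, u), (21, x, s, z, 13, s), (21, x, s, z, 21, w), (21, x, s, z, 37, t), (21, x, s, z, 38, y), (21, x, s, z, 6, u), (21, x, t, s, 13, s), (21, x, t, s, 21, w), (21, x, t, s, 37, t), (21, x, t, s, 38, y), (21, x, t, s, 6, u), (3, x, s, z, 13, s), (3, x, s, z, 21, w), (3, x, s, z, 37, t), (3, x, s, z, 38, y), (3, x, s, z, 6, u), (3, x, t, s, 13, s), (3, x, t, s, 21, w), (3, x, t, s, 37, t), (3, x, t, s, 38, y), (3, x, t, s, 6, u), (40, a, d, n, 8, u), (40, a, w, s, 8, u), (40, a, y, n, 8, u)}
Filtering on B = 11 leaves {(11, x, s, z, 13, s), (11, x, s, z, 21, w), (11, x, s, z, 37, t), (11, x, s, z, 38, y), (11, x, s, z, 6, u), (11, x, t, s, 13, s), (11, x, t, s, 21, w), (11, x, t, s, 37, t), (11, x, t, s, 38, y), (11, x, t, s, 6, u)}.
Projecting to E, A, F, B: {(13, s, s, 11), (13, t, s, 11), (21, s, w, 11), (21, t, w, 11), (37, s, t, 11), (37, t, t, 11), (38, s, y, 11), (38, t, y, 11), (6, s, u, 11), (6, t, u, 11)}
Filtering on B < E leaves {(13, s, s, 11), (13, t, s, 11), (21, s, w, 11), (21, t, w, 11), (37, s, t, 11), (37, t, t, 11), (38, s, y, 11), (38, t, y, 11)}.
Projecting to B, F (4 duplicate(s) eliminated): {(11, s), (11, t), (11, w), (11, y)}

{(11, s), (11, t), (11, w), (11, y)}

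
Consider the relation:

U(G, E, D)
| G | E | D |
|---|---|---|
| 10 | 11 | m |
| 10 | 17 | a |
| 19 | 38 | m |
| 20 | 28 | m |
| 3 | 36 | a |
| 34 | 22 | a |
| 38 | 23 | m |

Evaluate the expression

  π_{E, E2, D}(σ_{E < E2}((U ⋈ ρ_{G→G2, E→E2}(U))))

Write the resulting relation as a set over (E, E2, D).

ρ[G→G2, E→E2]: schema becomes (G2, E2, D); tuples unchanged.
Joining U and ρ_{G→G2, E→E2}(U) on D yields {(10, 11, m, 10, 11), (10, 11, m, 19, 38), (10, 11, m, 20, 28), (10, 11, m, 38, 23), (10, 17, a, 10, 17), (10, 17, a, 3, 36), (10, 17, a, 34, 22), (19, 38, m, 10, 11), (19, 38, m, 19, 38), (19, 38, m, 20, 28), (19, 38, m, 38, 23), (20, 28, m, 10, 11), (20, 28, m, 19, 38), (20, 28, m, 20, 28), (20, 28, m, 38, 23), (3, 36, a, 10, 17), (3, 36, a, 3, 36), (3, 36, a, 34, 22), (34, 22, a, 10, 17), (34, 22, a, 3, 36), (34, 22, a, 34, 22), (38, 23, m, 10, 11), (38, 23, m, 19, 38), (38, 23, m, 20, 28), (38, 23, m, 38, 23)}.
Selection E < E2: {(10, 11, m, 19, 38), (10, 11, m, 20, 28), (10, 11, m, 38, 23), (10, 17, a, 3, 36), (10, 17, a, 34, 22), (20, 28, m, 19, 38), (34, 22, a, 3, 36), (38, 23, m, 19, 38), (38, 23, m, 20, 28)}
π[E, E2, D]: project onto (E, E2, D) → {(11, 23, m), (11, 28, m), (11, 38, m), (17, 22, a), (17, 36, a), (22, 36, a), (23, 28, m), (23, 38, m), (28, 38, m)}

{(11, 23, m), (11, 28, m), (11, 38, m), (17, 22, a), (17, 36, a), (22, 36, a), (23, 28, m), (23, 38, m), (28, 38, m)}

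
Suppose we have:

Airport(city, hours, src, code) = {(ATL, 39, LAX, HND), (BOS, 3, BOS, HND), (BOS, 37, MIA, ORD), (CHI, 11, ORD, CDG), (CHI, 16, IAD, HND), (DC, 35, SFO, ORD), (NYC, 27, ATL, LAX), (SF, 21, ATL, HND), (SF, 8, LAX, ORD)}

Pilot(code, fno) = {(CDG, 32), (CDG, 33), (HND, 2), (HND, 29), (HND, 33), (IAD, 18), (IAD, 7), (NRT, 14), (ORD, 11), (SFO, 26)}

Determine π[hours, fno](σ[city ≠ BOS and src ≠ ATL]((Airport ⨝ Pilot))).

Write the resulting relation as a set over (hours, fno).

Airport ⋈ Pilot (natural join on code): {(ATL, 39, LAX, HND, 2), (ATL, 39, LAX, HND, 29), (ATL, 39, LAX, HND, 33), (BOS, 3, BOS, HND, 2), (BOS, 3, BOS, HND, 29), (BOS, 3, BOS, HND, 33), (BOS, 37, MIA, ORD, 11), (CHI, 11, ORD, CDG, 32), (CHI, 11, ORD, CDG, 33), (CHI, 16, IAD, HND, 2), (CHI, 16, IAD, HND, 29), (CHI, 16, IAD, HND, 33), (DC, 35, SFO, ORD, 11), (SF, 21, ATL, HND, 2), (SF, 21, ATL, HND, 29), (SF, 21, ATL, HND, 33), (SF, 8, LAX, ORD, 11)}
Apply σ_{city ≠ BOS and src ≠ ATL}; surviving tuples: {(ATL, 39, LAX, HND, 2), (ATL, 39, LAX, HND, 29), (ATL, 39, LAX, HND, 33), (CHI, 11, ORD, CDG, 32), (CHI, 11, ORD, CDG, 33), (CHI, 16, IAD, HND, 2), (CHI, 16, IAD, HND, 29), (CHI, 16, IAD, HND, 33), (DC, 35, SFO, ORD, 11), (SF, 8, LAX, ORD, 11)}
π[hours, fno]: project onto (hours, fno) → {(11, 32), (11, 33), (16, 2), (16, 29), (16, 33), (35, 11), (39, 2), (39, 29), (39, 33), (8, 11)}

{(11, 32), (11, 33), (16, 2), (16, 29), (16, 33), (35, 11), (39, 2), (39, 29), (39, 33), (8, 11)}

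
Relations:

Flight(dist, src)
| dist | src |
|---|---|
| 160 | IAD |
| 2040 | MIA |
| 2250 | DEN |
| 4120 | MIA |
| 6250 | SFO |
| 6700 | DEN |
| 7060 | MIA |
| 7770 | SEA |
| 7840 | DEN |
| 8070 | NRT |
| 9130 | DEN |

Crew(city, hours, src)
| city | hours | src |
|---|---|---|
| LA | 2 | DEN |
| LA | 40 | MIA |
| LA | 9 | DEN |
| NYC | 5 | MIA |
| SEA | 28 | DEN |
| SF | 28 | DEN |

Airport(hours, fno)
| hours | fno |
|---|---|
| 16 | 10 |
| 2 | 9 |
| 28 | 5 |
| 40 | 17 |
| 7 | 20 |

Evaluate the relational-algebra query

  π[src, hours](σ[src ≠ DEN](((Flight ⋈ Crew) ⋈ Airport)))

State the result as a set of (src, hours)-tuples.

{(MIA, 40)}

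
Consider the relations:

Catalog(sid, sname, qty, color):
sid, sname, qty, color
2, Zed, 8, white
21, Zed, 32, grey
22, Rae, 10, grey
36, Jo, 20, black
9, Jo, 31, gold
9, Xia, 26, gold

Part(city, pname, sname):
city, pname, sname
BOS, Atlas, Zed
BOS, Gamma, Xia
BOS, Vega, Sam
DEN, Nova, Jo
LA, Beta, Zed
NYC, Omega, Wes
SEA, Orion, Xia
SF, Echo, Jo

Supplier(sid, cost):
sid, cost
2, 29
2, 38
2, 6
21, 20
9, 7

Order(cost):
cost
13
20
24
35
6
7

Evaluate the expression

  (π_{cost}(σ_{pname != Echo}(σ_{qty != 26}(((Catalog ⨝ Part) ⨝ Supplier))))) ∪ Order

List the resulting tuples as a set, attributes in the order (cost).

{13, 20, 24, 29, 35, 38, 6, 7}

Natural join on sname: {(2, Zed, 8, white, BOS, Atlas), (2, Zed, 8, white, LA, Beta), (21, Zed, 32, grey, BOS, Atlas), (21, Zed, 32, grey, LA, Beta), (36, Jo, 20, black, DEN, Nova), (36, Jo, 20, black, SF, Echo), (9, Jo, 31, gold, DEN, Nova), (9, Jo, 31, gold, SF, Echo), (9, Xia, 26, gold, BOS, Gamma), (9, Xia, 26, gold, SEA, Orion)}
Natural join on sid: {(2, Zed, 8, white, BOS, Atlas, 29), (2, Zed, 8, white, BOS, Atlas, 38), (2, Zed, 8, white, BOS, Atlas, 6), (2, Zed, 8, white, LA, Beta, 29), (2, Zed, 8, white, LA, Beta, 38), (2, Zed, 8, white, LA, Beta, 6), (21, Zed, 32, grey, BOS, Atlas, 20), (21, Zed, 32, grey, LA, Beta, 20), (9, Jo, 31, gold, DEN, Nova, 7), (9, Jo, 31, gold, SF, Echo, 7), (9, Xia, 26, gold, BOS, Gamma, 7), (9, Xia, 26, gold, SEA, Orion, 7)}
Apply σ_{qty != 26}; surviving tuples: {(2, Zed, 8, white, BOS, Atlas, 29), (2, Zed, 8, white, BOS, Atlas, 38), (2, Zed, 8, white, BOS, Atlas, 6), (2, Zed, 8, white, LA, Beta, 29), (2, Zed, 8, white, LA, Beta, 38), (2, Zed, 8, white, LA, Beta, 6), (21, Zed, 32, grey, BOS, Atlas, 20), (21, Zed, 32, grey, LA, Beta, 20), (9, Jo, 31, gold, DEN, Nova, 7), (9, Jo, 31, gold, SF, Echo, 7)}
Apply σ_{pname != Echo}; surviving tuples: {(2, Zed, 8, white, BOS, Atlas, 29), (2, Zed, 8, white, BOS, Atlas, 38), (2, Zed, 8, white, BOS, Atlas, 6), (2, Zed, 8, white, LA, Beta, 29), (2, Zed, 8, white, LA, Beta, 38), (2, Zed, 8, white, LA, Beta, 6), (21, Zed, 32, grey, BOS, Atlas, 20), (21, Zed, 32, grey, LA, Beta, 20), (9, Jo, 31, gold, DEN, Nova, 7)}
Projecting to cost (4 duplicate(s) eliminated): {20, 29, 38, 6, 7}
Union: {20, 29, 38, 6, 7} with {13, 20, 24, 35, 6, 7} → {13, 20, 24, 29, 35, 38, 6, 7}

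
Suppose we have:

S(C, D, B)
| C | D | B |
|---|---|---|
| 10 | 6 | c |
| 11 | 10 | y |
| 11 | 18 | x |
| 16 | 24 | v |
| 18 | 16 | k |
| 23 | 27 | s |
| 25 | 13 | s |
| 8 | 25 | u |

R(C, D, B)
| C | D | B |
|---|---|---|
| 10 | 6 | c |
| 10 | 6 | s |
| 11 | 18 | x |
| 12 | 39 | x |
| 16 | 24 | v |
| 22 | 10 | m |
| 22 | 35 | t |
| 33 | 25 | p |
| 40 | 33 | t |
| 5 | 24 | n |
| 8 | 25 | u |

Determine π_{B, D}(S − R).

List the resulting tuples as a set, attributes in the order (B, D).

{(k, 16), (s, 13), (s, 27), (y, 10)}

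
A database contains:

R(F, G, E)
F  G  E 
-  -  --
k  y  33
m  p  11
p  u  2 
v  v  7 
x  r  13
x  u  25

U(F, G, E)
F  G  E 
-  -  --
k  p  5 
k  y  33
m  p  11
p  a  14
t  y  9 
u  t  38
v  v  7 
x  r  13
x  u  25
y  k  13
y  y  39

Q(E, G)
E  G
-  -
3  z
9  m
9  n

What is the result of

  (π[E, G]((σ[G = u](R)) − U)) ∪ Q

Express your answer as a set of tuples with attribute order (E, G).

{(2, u), (3, z), (9, m), (9, n)}

Selection G = u: {(p, u, 2), (x, u, 25)}
Difference: {(p, u, 2), (x, u, 25)} with {(k, p, 5), (k, y, 33), (m, p, 11), (p, a, 14), (t, y, 9), (u, t, 38), (v, v, 7), (x, r, 13), (x, u, 25), (y, k, 13), (y, y, 39)} → {(p, u, 2)}
π[E, G]: project onto (E, G) → {(2, u)}
Union: {(2, u)} with {(3, z), (9, m), (9, n)} → {(2, u), (3, z), (9, m), (9, n)}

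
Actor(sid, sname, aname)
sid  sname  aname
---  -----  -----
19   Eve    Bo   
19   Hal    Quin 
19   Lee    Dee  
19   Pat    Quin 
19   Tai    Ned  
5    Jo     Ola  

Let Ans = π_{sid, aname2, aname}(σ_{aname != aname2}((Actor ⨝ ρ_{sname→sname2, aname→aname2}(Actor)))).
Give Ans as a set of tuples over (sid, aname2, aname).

ρ[sname→sname2, aname→aname2]: schema becomes (sid, sname2, aname2); tuples unchanged.
Joining Actor and ρ_{sname→sname2, aname→aname2}(Actor) on sid yields {(19, Eve, Bo, Eve, Bo), (19, Eve, Bo, Hal, Quin), (19, Eve, Bo, Lee, Dee), (19, Eve, Bo, Pat, Quin), (19, Eve, Bo, Tai, Ned), (19, Hal, Quin, Eve, Bo), (19, Hal, Quin, Hal, Quin), (19, Hal, Quin, Lee, Dee), (19, Hal, Quin, Pat, Quin), (19, Hal, Quin, Tai, Ned), (19, Lee, Dee, Eve, Bo), (19, Lee, Dee, Hal, Quin), (19, Lee, Dee, Lee, Dee), (19, Lee, Dee, Pat, Quin), (19, Lee, Dee, Tai, Ned), (19, Pat, Quin, Eve, Bo), (19, Pat, Quin, Hal, Quin), (19, Pat, Quin, Lee, Dee), (19, Pat, Quin, Pat, Quin), (19, Pat, Quin, Tai, Ned), (19, Tai, Ned, Eve, Bo), (19, Tai, Ned, Hal, Quin), (19, Tai, Ned, Lee, Dee), (19, Tai, Ned, Pat, Quin), (19, Tai, Ned, Tai, Ned), (5, Jo, Ola, Jo, Ola)}.
Selection aname != aname2: {(19, Eve, Bo, Hal, Quin), (19, Eve, Bo, Lee, Dee), (19, Eve, Bo, Pat, Quin), (19, Eve, Bo, Tai, Ned), (19, Hal, Quin, Eve, Bo), (19, Hal, Quin, Lee, Dee), (19, Hal, Quin, Tai, Ned), (19, Lee, Dee, Eve, Bo), (19, Lee, Dee, Hal, Quin), (19, Lee, Dee, Pat, Quin), (19, Lee, Dee, Tai, Ned), (19, Pat, Quin, Eve, Bo), (19, Pat, Quin, Lee, Dee), (19, Pat, Quin, Tai, Ned), (19, Tai, Ned, Eve, Bo), (19, Tai, Ned, Hal, Quin), (19, Tai, Ned, Lee, Dee), (19, Tai, Ned, Pat, Quin)}
π_{sid, aname2, aname} gives {(19, Bo, Dee), (19, Bo, Ned), (19, Bo, Quin), (19, Dee, Bo), (19, Dee, Ned), (19, Dee, Quin), (19, Ned, Bo), (19, Ned, Dee), (19, Ned, Quin), (19, Quin, Bo), (19, Quin, Dee), (19, Quin, Ned)} (6 duplicate(s) eliminated).

{(19, Bo, Dee), (19, Bo, Ned), (19, Bo, Quin), (19, Dee, Bo), (19, Dee, Ned), (19, Dee, Quin), (19, Ned, Bo), (19, Ned, Dee), (19, Ned, Quin), (19, Quin, Bo), (19, Quin, Dee), (19, Quin, Ned)}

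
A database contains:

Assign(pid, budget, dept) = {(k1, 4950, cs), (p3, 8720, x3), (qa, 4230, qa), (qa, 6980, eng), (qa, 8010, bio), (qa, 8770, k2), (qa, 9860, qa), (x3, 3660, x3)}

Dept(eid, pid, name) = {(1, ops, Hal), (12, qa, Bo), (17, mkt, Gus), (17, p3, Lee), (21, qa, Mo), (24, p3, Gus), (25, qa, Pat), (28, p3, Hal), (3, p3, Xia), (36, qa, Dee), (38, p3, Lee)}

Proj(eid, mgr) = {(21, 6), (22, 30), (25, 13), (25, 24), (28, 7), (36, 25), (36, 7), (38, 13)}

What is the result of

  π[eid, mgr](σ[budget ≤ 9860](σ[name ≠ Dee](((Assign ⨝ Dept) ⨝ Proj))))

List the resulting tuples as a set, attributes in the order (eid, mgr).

{(21, 6), (25, 13), (25, 24), (28, 7), (38, 13)}

Natural join on pid: {(p3, 8720, x3, 17, Lee), (p3, 8720, x3, 24, Gus), (p3, 8720, x3, 28, Hal), (p3, 8720, x3, 3, Xia), (p3, 8720, x3, 38, Lee), (qa, 4230, qa, 12, Bo), (qa, 4230, qa, 21, Mo), (qa, 4230, qa, 25, Pat), (qa, 4230, qa, 36, Dee), (qa, 6980, eng, 12, Bo), (qa, 6980, eng, 21, Mo), (qa, 6980, eng, 25, Pat), (qa, 6980, eng, 36, Dee), (qa, 8010, bio, 12, Bo), (qa, 8010, bio, 21, Mo), (qa, 8010, bio, 25, Pat), (qa, 8010, bio, 36, Dee), (qa, 8770, k2, 12, Bo), (qa, 8770, k2, 21, Mo), (qa, 8770, k2, 25, Pat), (qa, 8770, k2, 36, Dee), (qa, 9860, qa, 12, Bo), (qa, 9860, qa, 21, Mo), (qa, 9860, qa, 25, Pat), (qa, 9860, qa, 36, Dee)}
Natural join on eid: {(p3, 8720, x3, 28, Hal, 7), (p3, 8720, x3, 38, Lee, 13), (qa, 4230, qa, 21, Mo, 6), (qa, 4230, qa, 25, Pat, 13), (qa, 4230, qa, 25, Pat, 24), (qa, 4230, qa, 36, Dee, 25), (qa, 4230, qa, 36, Dee, 7), (qa, 6980, eng, 21, Mo, 6), (qa, 6980, eng, 25, Pat, 13), (qa, 6980, eng, 25, Pat, 24), (qa, 6980, eng, 36, Dee, 25), (qa, 6980, eng, 36, Dee, 7), (qa, 8010, bio, 21, Mo, 6), (qa, 8010, bio, 25, Pat, 13), (qa, 8010, bio, 25, Pat, 24), (qa, 8010, bio, 36, Dee, 25), (qa, 8010, bio, 36, Dee, 7), (qa, 8770, k2, 21, Mo, 6), (qa, 8770, k2, 25, Pat, 13), (qa, 8770, k2, 25, Pat, 24), (qa, 8770, k2, 36, Dee, 25), (qa, 8770, k2, 36, Dee, 7), (qa, 9860, qa, 21, Mo, 6), (qa, 9860, qa, 25, Pat, 13), (qa, 9860, qa, 25, Pat, 24), (qa, 9860, qa, 36, Dee, 25), (qa, 9860, qa, 36, Dee, 7)}
Selection name ≠ Dee: {(p3, 8720, x3, 28, Hal, 7), (p3, 8720, x3, 38, Lee, 13), (qa, 4230, qa, 21, Mo, 6), (qa, 4230, qa, 25, Pat, 13), (qa, 4230, qa, 25, Pat, 24), (qa, 6980, eng, 21, Mo, 6), (qa, 6980, eng, 25, Pat, 13), (qa, 6980, eng, 25, Pat, 24), (qa, 8010, bio, 21, Mo, 6), (qa, 8010, bio, 25, Pat, 13), (qa, 8010, bio, 25, Pat, 24), (qa, 8770, k2, 21, Mo, 6), (qa, 8770, k2, 25, Pat, 13), (qa, 8770, k2, 25, Pat, 24), (qa, 9860, qa, 21, Mo, 6), (qa, 9860, qa, 25, Pat, 13), (qa, 9860, qa, 25, Pat, 24)}
Selection budget ≤ 9860: {(p3, 8720, x3, 28, Hal, 7), (p3, 8720, x3, 38, Lee, 13), (qa, 4230, qa, 21, Mo, 6), (qa, 4230, qa, 25, Pat, 13), (qa, 4230, qa, 25, Pat, 24), (qa, 6980, eng, 21, Mo, 6), (qa, 6980, eng, 25, Pat, 13), (qa, 6980, eng, 25, Pat, 24), (qa, 8010, bio, 21, Mo, 6), (qa, 8010, bio, 25, Pat, 13), (qa, 8010, bio, 25, Pat, 24), (qa, 8770, k2, 21, Mo, 6), (qa, 8770, k2, 25, Pat, 13), (qa, 8770, k2, 25, Pat, 24), (qa, 9860, qa, 21, Mo, 6), (qa, 9860, qa, 25, Pat, 13), (qa, 9860, qa, 25, Pat, 24)}
Keep only column(s) eid, mgr (12 duplicate(s) eliminated): {(21, 6), (25, 13), (25, 24), (28, 7), (38, 13)}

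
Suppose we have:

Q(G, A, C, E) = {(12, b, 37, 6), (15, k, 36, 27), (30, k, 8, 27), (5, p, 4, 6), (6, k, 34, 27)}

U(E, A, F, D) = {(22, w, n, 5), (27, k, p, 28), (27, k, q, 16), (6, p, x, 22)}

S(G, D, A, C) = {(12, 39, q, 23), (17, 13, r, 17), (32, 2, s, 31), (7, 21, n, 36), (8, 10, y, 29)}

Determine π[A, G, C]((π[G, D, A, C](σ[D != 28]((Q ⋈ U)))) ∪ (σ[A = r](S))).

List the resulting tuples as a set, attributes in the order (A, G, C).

Q ⋈ U (natural join on A, E): {(15, k, 36, 27, p, 28), (15, k, 36, 27, q, 16), (30, k, 8, 27, p, 28), (30, k, 8, 27, q, 16), (5, p, 4, 6, x, 22), (6, k, 34, 27, p, 28), (6, k, 34, 27, q, 16)}
σ[D != 28]: keep tuples satisfying D != 28 → {(15, k, 36, 27, q, 16), (30, k, 8, 27, q, 16), (5, p, 4, 6, x, 22), (6, k, 34, 27, q, 16)}
Projecting to G, D, A, C: {(15, 16, k, 36), (30, 16, k, 8), (5, 22, p, 4), (6, 16, k, 34)}
σ[A = r]: keep tuples satisfying A = r → {(17, 13, r, 17)}
Union: {(15, 16, k, 36), (30, 16, k, 8), (5, 22, p, 4), (6, 16, k, 34)} with {(17, 13, r, 17)} → {(15, 16, k, 36), (17, 13, r, 17), (30, 16, k, 8), (5, 22, p, 4), (6, 16, k, 34)}
Projecting to A, G, C: {(k, 15, 36), (k, 30, 8), (k, 6, 34), (p, 5, 4), (r, 17, 17)}

{(k, 15, 36), (k, 30, 8), (k, 6, 34), (p, 5, 4), (r, 17, 17)}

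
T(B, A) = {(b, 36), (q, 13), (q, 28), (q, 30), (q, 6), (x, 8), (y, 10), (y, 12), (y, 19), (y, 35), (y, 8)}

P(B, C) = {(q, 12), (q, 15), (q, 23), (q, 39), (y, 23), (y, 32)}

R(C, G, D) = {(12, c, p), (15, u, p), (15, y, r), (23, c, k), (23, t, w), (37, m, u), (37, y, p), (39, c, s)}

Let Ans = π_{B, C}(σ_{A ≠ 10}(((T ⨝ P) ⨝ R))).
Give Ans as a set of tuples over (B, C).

T ⋈ P (natural join on B): {(q, 13, 12), (q, 13, 15), (q, 13, 23), (q, 13, 39), (q, 28, 12), (q, 28, 15), (q, 28, 23), (q, 28, 39), (q, 30, 12), (q, 30, 15), (q, 30, 23), (q, 30, 39), (q, 6, 12), (q, 6, 15), (q, 6, 23), (q, 6, 39), (y, 10, 23), (y, 10, 32), (y, 12, 23), (y, 12, 32), (y, 19, 23), (y, 19, 32), (y, 35, 23), (y, 35, 32), (y, 8, 23), (y, 8, 32)}
(T ⨝ P) ⋈ R (natural join on C): {(q, 13, 12, c, p), (q, 13, 15, u, p), (q, 13, 15, y, r), (q, 13, 23, c, k), (q, 13, 23, t, w), (q, 13, 39, c, s), (q, 28, 12, c, p), (q, 28, 15, u, p), (q, 28, 15, y, r), (q, 28, 23, c, k), (q, 28, 23, t, w), (q, 28, 39, c, s), (q, 30, 12, c, p), (q, 30, 15, u, p), (q, 30, 15, y, r), (q, 30, 23, c, k), (q, 30, 23, t, w), (q, 30, 39, c, s), (q, 6, 12, c, p), (q, 6, 15, u, p), (q, 6, 15, y, r), (q, 6, 23, c, k), (q, 6, 23, t, w), (q, 6, 39, c, s), (y, 10, 23, c, k), (y, 10, 23, t, w), (y, 12, 23, c, k), (y, 12, 23, t, w), (y, 19, 23, c, k), (y, 19, 23, t, w), (y, 35, 23, c, k), (y, 35, 23, t, w), (y, 8, 23, c, k), (y, 8, 23, t, w)}
σ[A ≠ 10]: keep tuples satisfying A ≠ 10 → {(q, 13, 12, c, p), (q, 13, 15, u, p), (q, 13, 15, y, r), (q, 13, 23, c, k), (q, 13, 23, t, w), (q, 13, 39, c, s), (q, 28, 12, c, p), (q, 28, 15, u, p), (q, 28, 15, y, r), (q, 28, 23, c, k), (q, 28, 23, t, w), (q, 28, 39, c, s), (q, 30, 12, c, p), (q, 30, 15, u, p), (q, 30, 15, y, r), (q, 30, 23, c, k), (q, 30, 23, t, w), (q, 30, 39, c, s), (q, 6, 12, c, p), (q, 6, 15, u, p), (q, 6, 15, y, r), (q, 6, 23, c, k), (q, 6, 23, t, w), (q, 6, 39, c, s), (y, 12, 23, c, k), (y, 12, 23, t, w), (y, 19, 23, c, k), (y, 19, 23, t, w), (y, 35, 23, c, k), (y, 35, 23, t, w), (y, 8, 23, c, k), (y, 8, 23, t, w)}
Projecting to B, C (27 duplicate(s) eliminated): {(q, 12), (q, 15), (q, 23), (q, 39), (y, 23)}

{(q, 12), (q, 15), (q, 23), (q, 39), (y, 23)}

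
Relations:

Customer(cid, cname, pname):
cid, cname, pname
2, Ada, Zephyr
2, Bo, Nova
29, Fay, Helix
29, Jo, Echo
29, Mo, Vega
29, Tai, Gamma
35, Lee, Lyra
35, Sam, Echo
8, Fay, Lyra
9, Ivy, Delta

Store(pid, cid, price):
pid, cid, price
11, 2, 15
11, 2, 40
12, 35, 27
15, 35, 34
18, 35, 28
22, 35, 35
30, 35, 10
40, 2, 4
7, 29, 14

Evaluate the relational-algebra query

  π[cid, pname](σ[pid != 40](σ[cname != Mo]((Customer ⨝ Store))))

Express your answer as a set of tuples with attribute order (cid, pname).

{(2, Nova), (2, Zephyr), (29, Echo), (29, Gamma), (29, Helix), (35, Echo), (35, Lyra)}

Natural join on cid: {(2, Ada, Zephyr, 11, 15), (2, Ada, Zephyr, 11, 40), (2, Ada, Zephyr, 40, 4), (2, Bo, Nova, 11, 15), (2, Bo, Nova, 11, 40), (2, Bo, Nova, 40, 4), (29, Fay, Helix, 7, 14), (29, Jo, Echo, 7, 14), (29, Mo, Vega, 7, 14), (29, Tai, Gamma, 7, 14), (35, Lee, Lyra, 12, 27), (35, Lee, Lyra, 15, 34), (35, Lee, Lyra, 18, 28), (35, Lee, Lyra, 22, 35), (35, Lee, Lyra, 30, 10), (35, Sam, Echo, 12, 27), (35, Sam, Echo, 15, 34), (35, Sam, Echo, 18, 28), (35, Sam, Echo, 22, 35), (35, Sam, Echo, 30, 10)}
Selection cname != Mo: {(2, Ada, Zephyr, 11, 15), (2, Ada, Zephyr, 11, 40), (2, Ada, Zephyr, 40, 4), (2, Bo, Nova, 11, 15), (2, Bo, Nova, 11, 40), (2, Bo, Nova, 40, 4), (29, Fay, Helix, 7, 14), (29, Jo, Echo, 7, 14), (29, Tai, Gamma, 7, 14), (35, Lee, Lyra, 12, 27), (35, Lee, Lyra, 15, 34), (35, Lee, Lyra, 18, 28), (35, Lee, Lyra, 22, 35), (35, Lee, Lyra, 30, 10), (35, Sam, Echo, 12, 27), (35, Sam, Echo, 15, 34), (35, Sam, Echo, 18, 28), (35, Sam, Echo, 22, 35), (35, Sam, Echo, 30, 10)}
Selection pid != 40: {(2, Ada, Zephyr, 11, 15), (2, Ada, Zephyr, 11, 40), (2, Bo, Nova, 11, 15), (2, Bo, Nova, 11, 40), (29, Fay, Helix, 7, 14), (29, Jo, Echo, 7, 14), (29, Tai, Gamma, 7, 14), (35, Lee, Lyra, 12, 27), (35, Lee, Lyra, 15, 34), (35, Lee, Lyra, 18, 28), (35, Lee, Lyra, 22, 35), (35, Lee, Lyra, 30, 10), (35, Sam, Echo, 12, 27), (35, Sam, Echo, 15, 34), (35, Sam, Echo, 18, 28), (35, Sam, Echo, 22, 35), (35, Sam, Echo, 30, 10)}
π_{cid, pname} gives {(2, Nova), (2, Zephyr), (29, Echo), (29, Gamma), (29, Helix), (35, Echo), (35, Lyra)} (10 duplicate(s) eliminated).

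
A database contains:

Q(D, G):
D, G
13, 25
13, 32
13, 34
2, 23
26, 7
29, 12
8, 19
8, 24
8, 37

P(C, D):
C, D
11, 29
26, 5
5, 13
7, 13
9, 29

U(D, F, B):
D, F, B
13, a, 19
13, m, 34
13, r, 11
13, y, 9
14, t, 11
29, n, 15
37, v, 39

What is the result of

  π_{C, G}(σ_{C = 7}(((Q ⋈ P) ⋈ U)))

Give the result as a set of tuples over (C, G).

Natural join on D: {(13, 25, 5), (13, 25, 7), (13, 32, 5), (13, 32, 7), (13, 34, 5), (13, 34, 7), (29, 12, 11), (29, 12, 9)}
Natural join on D: {(13, 25, 5, a, 19), (13, 25, 5, m, 34), (13, 25, 5, r, 11), (13, 25, 5, y, 9), (13, 25, 7, a, 19), (13, 25, 7, m, 34), (13, 25, 7, r, 11), (13, 25, 7, y, 9), (13, 32, 5, a, 19), (13, 32, 5, m, 34), (13, 32, 5, r, 11), (13, 32, 5, y, 9), (13, 32, 7, a, 19), (13, 32, 7, m, 34), (13, 32, 7, r, 11), (13, 32, 7, y, 9), (13, 34, 5, a, 19), (13, 34, 5, m, 34), (13, 34, 5, r, 11), (13, 34, 5, y, 9), (13, 34, 7, a, 19), (13, 34, 7, m, 34), (13, 34, 7, r, 11), (13, 34, 7, y, 9), (29, 12, 11, n, 15), (29, 12, 9, n, 15)}
Filtering on C = 7 leaves {(13, 25, 7, a, 19), (13, 25, 7, m, 34), (13, 25, 7, r, 11), (13, 25, 7, y, 9), (13, 32, 7, a, 19), (13, 32, 7, m, 34), (13, 32, 7, r, 11), (13, 32, 7, y, 9), (13, 34, 7, a, 19), (13, 34, 7, m, 34), (13, 34, 7, r, 11), (13, 34, 7, y, 9)}.
Projecting to C, G (9 duplicate(s) eliminated): {(7, 25), (7, 32), (7, 34)}

{(7, 25), (7, 32), (7, 34)}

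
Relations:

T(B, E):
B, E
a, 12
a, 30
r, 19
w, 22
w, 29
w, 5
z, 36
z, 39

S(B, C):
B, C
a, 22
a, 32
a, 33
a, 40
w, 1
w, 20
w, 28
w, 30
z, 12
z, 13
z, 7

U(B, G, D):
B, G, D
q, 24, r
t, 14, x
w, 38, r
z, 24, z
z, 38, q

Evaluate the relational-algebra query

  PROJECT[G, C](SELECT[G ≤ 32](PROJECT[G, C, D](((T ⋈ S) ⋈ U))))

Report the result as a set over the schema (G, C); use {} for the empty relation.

{(24, 12), (24, 13), (24, 7)}

T ⋈ S (natural join on B): {(a, 12, 22), (a, 12, 32), (a, 12, 33), (a, 12, 40), (a, 30, 22), (a, 30, 32), (a, 30, 33), (a, 30, 40), (w, 22, 1), (w, 22, 20), (w, 22, 28), (w, 22, 30), (w, 29, 1), (w, 29, 20), (w, 29, 28), (w, 29, 30), (w, 5, 1), (w, 5, 20), (w, 5, 28), (w, 5, 30), (z, 36, 12), (z, 36, 13), (z, 36, 7), (z, 39, 12), (z, 39, 13), (z, 39, 7)}
(T ⋈ S) ⋈ U (natural join on B): {(w, 22, 1, 38, r), (w, 22, 20, 38, r), (w, 22, 28, 38, r), (w, 22, 30, 38, r), (w, 29, 1, 38, r), (w, 29, 20, 38, r), (w, 29, 28, 38, r), (w, 29, 30, 38, r), (w, 5, 1, 38, r), (w, 5, 20, 38, r), (w, 5, 28, 38, r), (w, 5, 30, 38, r), (z, 36, 12, 24, z), (z, 36, 12, 38, q), (z, 36, 13, 24, z), (z, 36, 13, 38, q), (z, 36, 7, 24, z), (z, 36, 7, 38, q), (z, 39, 12, 24, z), (z, 39, 12, 38, q), (z, 39, 13, 24, z), (z, 39, 13, 38, q), (z, 39, 7, 24, z), (z, 39, 7, 38, q)}
π_{G, C, D} gives {(24, 12, z), (24, 13, z), (24, 7, z), (38, 1, r), (38, 12, q), (38, 13, q), (38, 20, r), (38, 28, r), (38, 30, r), (38, 7, q)} (14 duplicate(s) eliminated).
Apply σ_{G ≤ 32}; surviving tuples: {(24, 12, z), (24, 13, z), (24, 7, z)}
π_{G, C} gives {(24, 12), (24, 13), (24, 7)}.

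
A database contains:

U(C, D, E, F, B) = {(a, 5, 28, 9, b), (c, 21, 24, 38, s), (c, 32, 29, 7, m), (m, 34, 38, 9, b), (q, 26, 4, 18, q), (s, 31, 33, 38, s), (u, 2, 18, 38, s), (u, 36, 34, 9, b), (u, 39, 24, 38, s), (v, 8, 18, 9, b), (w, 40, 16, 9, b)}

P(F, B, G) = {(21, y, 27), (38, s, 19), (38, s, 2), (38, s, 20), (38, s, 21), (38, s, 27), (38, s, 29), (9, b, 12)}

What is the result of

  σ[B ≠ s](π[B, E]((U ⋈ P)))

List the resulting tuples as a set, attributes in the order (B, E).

Natural join on F, B: {(a, 5, 28, 9, b, 12), (c, 21, 24, 38, s, 19), (c, 21, 24, 38, s, 2), (c, 21, 24, 38, s, 20), (c, 21, 24, 38, s, 21), (c, 21, 24, 38, s, 27), (c, 21, 24, 38, s, 29), (m, 34, 38, 9, b, 12), (s, 31, 33, 38, s, 19), (s, 31, 33, 38, s, 2), (s, 31, 33, 38, s, 20), (s, 31, 33, 38, s, 21), (s, 31, 33, 38, s, 27), (s, 31, 33, 38, s, 29), (u, 2, 18, 38, s, 19), (u, 2, 18, 38, s, 2), (u, 2, 18, 38, s, 20), (u, 2, 18, 38, s, 21), (u, 2, 18, 38, s, 27), (u, 2, 18, 38, s, 29), (u, 36, 34, 9, b, 12), (u, 39, 24, 38, s, 19), (u, 39, 24, 38, s, 2), (u, 39, 24, 38, s, 20), (u, 39, 24, 38, s, 21), (u, 39, 24, 38, s, 27), (u, 39, 24, 38, s, 29), (v, 8, 18, 9, b, 12), (w, 40, 16, 9, b, 12)}
Keep only column(s) B, E (21 duplicate(s) eliminated): {(b, 16), (b, 18), (b, 28), (b, 34), (b, 38), (s, 18), (s, 24), (s, 33)}
Selection B ≠ s: {(b, 16), (b, 18), (b, 28), (b, 34), (b, 38)}

{(b, 16), (b, 18), (b, 28), (b, 34), (b, 38)}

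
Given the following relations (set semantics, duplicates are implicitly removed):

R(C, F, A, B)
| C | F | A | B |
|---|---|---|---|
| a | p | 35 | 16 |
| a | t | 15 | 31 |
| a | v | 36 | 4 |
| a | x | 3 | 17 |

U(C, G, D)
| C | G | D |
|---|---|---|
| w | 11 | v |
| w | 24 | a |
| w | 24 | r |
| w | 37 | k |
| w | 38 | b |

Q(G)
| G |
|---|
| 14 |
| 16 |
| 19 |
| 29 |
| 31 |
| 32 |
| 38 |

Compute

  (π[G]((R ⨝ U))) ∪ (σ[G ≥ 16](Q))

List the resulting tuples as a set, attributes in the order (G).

Joining R and U on C yields {}.
Keep only column(s) G: {}
σ[G ≥ 16]: keep tuples satisfying G ≥ 16 → {16, 19, 29, 31, 32, 38}
Set union of the two operands is {16, 19, 29, 31, 32, 38}.

{16, 19, 29, 31, 32, 38}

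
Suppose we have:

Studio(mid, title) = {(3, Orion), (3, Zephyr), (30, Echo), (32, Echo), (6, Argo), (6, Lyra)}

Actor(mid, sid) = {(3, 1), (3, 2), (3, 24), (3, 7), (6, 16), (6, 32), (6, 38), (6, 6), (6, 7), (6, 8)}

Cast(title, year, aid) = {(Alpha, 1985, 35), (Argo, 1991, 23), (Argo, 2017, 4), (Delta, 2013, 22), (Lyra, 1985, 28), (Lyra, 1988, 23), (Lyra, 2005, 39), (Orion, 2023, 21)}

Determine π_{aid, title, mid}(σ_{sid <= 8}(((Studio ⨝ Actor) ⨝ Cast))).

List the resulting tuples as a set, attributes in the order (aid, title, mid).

{(21, Orion, 3), (23, Argo, 6), (23, Lyra, 6), (28, Lyra, 6), (39, Lyra, 6), (4, Argo, 6)}

Studio ⋈ Actor (natural join on mid): {(3, Orion, 1), (3, Orion, 2), (3, Orion, 24), (3, Orion, 7), (3, Zephyr, 1), (3, Zephyr, 2), (3, Zephyr, 24), (3, Zephyr, 7), (6, Argo, 16), (6, Argo, 32), (6, Argo, 38), (6, Argo, 6), (6, Argo, 7), (6, Argo, 8), (6, Lyra, 16), (6, Lyra, 32), (6, Lyra, 38), (6, Lyra, 6), (6, Lyra, 7), (6, Lyra, 8)}
(Studio ⨝ Actor) ⋈ Cast (natural join on title): {(3, Orion, 1, 2023, 21), (3, Orion, 2, 2023, 21), (3, Orion, 24, 2023, 21), (3, Orion, 7, 2023, 21), (6, Argo, 16, 1991, 23), (6, Argo, 16, 2017, 4), (6, Argo, 32, 1991, 23), (6, Argo, 32, 2017, 4), (6, Argo, 38, 1991, 23), (6, Argo, 38, 2017, 4), (6, Argo, 6, 1991, 23), (6, Argo, 6, 2017, 4), (6, Argo, 7, 1991, 23), (6, Argo, 7, 2017, 4), (6, Argo, 8, 1991, 23), (6, Argo, 8, 2017, 4), (6, Lyra, 16, 1985, 28), (6, Lyra, 16, 1988, 23), (6, Lyra, 16, 2005, 39), (6, Lyra, 32, 1985, 28), (6, Lyra, 32, 1988, 23), (6, Lyra, 32, 2005, 39), (6, Lyra, 38, 1985, 28), (6, Lyra, 38, 1988, 23), (6, Lyra, 38, 2005, 39), (6, Lyra, 6, 1985, 28), (6, Lyra, 6, 1988, 23), (6, Lyra, 6, 2005, 39), (6, Lyra, 7, 1985, 28), (6, Lyra, 7, 1988, 23), (6, Lyra, 7, 2005, 39), (6, Lyra, 8, 1985, 28), (6, Lyra, 8, 1988, 23), (6, Lyra, 8, 2005, 39)}
σ[sid <= 8]: keep tuples satisfying sid <= 8 → {(3, Orion, 1, 2023, 21), (3, Orion, 2, 2023, 21), (3, Orion, 7, 2023, 21), (6, Argo, 6, 1991, 23), (6, Argo, 6, 2017, 4), (6, Argo, 7, 1991, 23), (6, Argo, 7, 2017, 4), (6, Argo, 8, 1991, 23), (6, Argo, 8, 2017, 4), (6, Lyra, 6, 1985, 28), (6, Lyra, 6, 1988, 23), (6, Lyra, 6, 2005, 39), (6, Lyra, 7, 1985, 28), (6, Lyra, 7, 1988, 23), (6, Lyra, 7, 2005, 39), (6, Lyra, 8, 1985, 28), (6, Lyra, 8, 1988, 23), (6, Lyra, 8, 2005, 39)}
π_{aid, title, mid} gives {(21, Orion, 3), (23, Argo, 6), (23, Lyra, 6), (28, Lyra, 6), (39, Lyra, 6), (4, Argo, 6)} (12 duplicate(s) eliminated).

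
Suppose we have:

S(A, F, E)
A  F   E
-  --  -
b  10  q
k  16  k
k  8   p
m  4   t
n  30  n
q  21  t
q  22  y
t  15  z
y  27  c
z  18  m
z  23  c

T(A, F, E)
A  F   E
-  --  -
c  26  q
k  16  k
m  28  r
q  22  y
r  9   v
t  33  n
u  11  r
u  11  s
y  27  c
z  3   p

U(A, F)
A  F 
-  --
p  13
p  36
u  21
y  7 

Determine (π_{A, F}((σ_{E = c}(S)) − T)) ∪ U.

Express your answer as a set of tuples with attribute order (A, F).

{(p, 13), (p, 36), (u, 21), (y, 7), (z, 23)}

Filtering on E = c leaves {(y, 27, c), (z, 23, c)}.
Set difference of the two operands is {(z, 23, c)}.
π_{A, F} gives {(z, 23)}.
Set union of the two operands is {(p, 13), (p, 36), (u, 21), (y, 7), (z, 23)}.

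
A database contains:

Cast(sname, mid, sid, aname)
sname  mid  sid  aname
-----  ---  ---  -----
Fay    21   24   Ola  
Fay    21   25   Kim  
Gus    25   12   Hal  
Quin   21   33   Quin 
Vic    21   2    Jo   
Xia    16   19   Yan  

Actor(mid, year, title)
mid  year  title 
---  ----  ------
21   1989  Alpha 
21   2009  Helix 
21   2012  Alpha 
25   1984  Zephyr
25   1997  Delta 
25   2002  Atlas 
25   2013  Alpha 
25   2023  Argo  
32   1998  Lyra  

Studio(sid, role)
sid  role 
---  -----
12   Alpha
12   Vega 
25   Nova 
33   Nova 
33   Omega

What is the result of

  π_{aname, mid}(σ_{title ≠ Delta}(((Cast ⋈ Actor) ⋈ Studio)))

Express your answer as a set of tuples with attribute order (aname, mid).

Cast ⋈ Actor (natural join on mid): {(Fay, 21, 24, Ola, 1989, Alpha), (Fay, 21, 24, Ola, 2009, Helix), (Fay, 21, 24, Ola, 2012, Alpha), (Fay, 21, 25, Kim, 1989, Alpha), (Fay, 21, 25, Kim, 2009, Helix), (Fay, 21, 25, Kim, 2012, Alpha), (Gus, 25, 12, Hal, 1984, Zephyr), (Gus, 25, 12, Hal, 1997, Delta), (Gus, 25, 12, Hal, 2002, Atlas), (Gus, 25, 12, Hal, 2013, Alpha), (Gus, 25, 12, Hal, 2023, Argo), (Quin, 21, 33, Quin, 1989, Alpha), (Quin, 21, 33, Quin, 2009, Helix), (Quin, 21, 33, Quin, 2012, Alpha), (Vic, 21, 2, Jo, 1989, Alpha), (Vic, 21, 2, Jo, 2009, Helix), (Vic, 21, 2, Jo, 2012, Alpha)}
(Cast ⋈ Actor) ⋈ Studio (natural join on sid): {(Fay, 21, 25, Kim, 1989, Alpha, Nova), (Fay, 21, 25, Kim, 2009, Helix, Nova), (Fay, 21, 25, Kim, 2012, Alpha, Nova), (Gus, 25, 12, Hal, 1984, Zephyr, Alpha), (Gus, 25, 12, Hal, 1984, Zephyr, Vega), (Gus, 25, 12, Hal, 1997, Delta, Alpha), (Gus, 25, 12, Hal, 1997, Delta, Vega), (Gus, 25, 12, Hal, 2002, Atlas, Alpha), (Gus, 25, 12, Hal, 2002, Atlas, Vega), (Gus, 25, 12, Hal, 2013, Alpha, Alpha), (Gus, 25, 12, Hal, 2013, Alpha, Vega), (Gus, 25, 12, Hal, 2023, Argo, Alpha), (Gus, 25, 12, Hal, 2023, Argo, Vega), (Quin, 21, 33, Quin, 1989, Alpha, Nova), (Quin, 21, 33, Quin, 1989, Alpha, Omega), (Quin, 21, 33, Quin, 2009, Helix, Nova), (Quin, 21, 33, Quin, 2009, Helix, Omega), (Quin, 21, 33, Quin, 2012, Alpha, Nova), (Quin, 21, 33, Quin, 2012, Alpha, Omega)}
σ[title ≠ Delta]: keep tuples satisfying title ≠ Delta → {(Fay, 21, 25, Kim, 1989, Alpha, Nova), (Fay, 21, 25, Kim, 2009, Helix, Nova), (Fay, 21, 25, Kim, 2012, Alpha, Nova), (Gus, 25, 12, Hal, 1984, Zephyr, Alpha), (Gus, 25, 12, Hal, 1984, Zephyr, Vega), (Gus, 25, 12, Hal, 2002, Atlas, Alpha), (Gus, 25, 12, Hal, 2002, Atlas, Vega), (Gus, 25, 12, Hal, 2013, Alpha, Alpha), (Gus, 25, 12, Hal, 2013, Alpha, Vega), (Gus, 25, 12, Hal, 2023, Argo, Alpha), (Gus, 25, 12, Hal, 2023, Argo, Vega), (Quin, 21, 33, Quin, 1989, Alpha, Nova), (Quin, 21, 33, Quin, 1989, Alpha, Omega), (Quin, 21, 33, Quin, 2009, Helix, Nova), (Quin, 21, 33, Quin, 2009, Helix, Omega), (Quin, 21, 33, Quin, 2012, Alpha, Nova), (Quin, 21, 33, Quin, 2012, Alpha, Omega)}
π_{aname, mid} gives {(Hal, 25), (Kim, 21), (Quin, 21)} (14 duplicate(s) eliminated).

{(Hal, 25), (Kim, 21), (Quin, 21)}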